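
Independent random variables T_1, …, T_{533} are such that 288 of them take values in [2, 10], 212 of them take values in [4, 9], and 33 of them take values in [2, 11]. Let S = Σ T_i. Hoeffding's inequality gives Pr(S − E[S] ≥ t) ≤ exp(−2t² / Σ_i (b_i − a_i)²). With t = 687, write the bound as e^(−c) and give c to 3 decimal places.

Σ(b_i − a_i)² = 288·8² + 212·5² + 33·9² = 26405.
c = 2t² / 26405 = 2·687² / 26405 = 35.7485.

35.748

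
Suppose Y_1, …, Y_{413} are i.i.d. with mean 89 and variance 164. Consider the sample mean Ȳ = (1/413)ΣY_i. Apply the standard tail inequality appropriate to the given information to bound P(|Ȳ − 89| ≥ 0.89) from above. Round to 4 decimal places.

With mean and variance of each term known, Chebyshev's inequality bounds the deviation of the sum (or sample mean).
Var(Ȳ) = Var(Y_i)/n = 164/413 = 0.39709.
Chebyshev: P(|Ȳ − 89| ≥ 0.89) ≤ Var(Ȳ)/(0.89)² = 164/(413·0.89²) = 0.5013.

0.5013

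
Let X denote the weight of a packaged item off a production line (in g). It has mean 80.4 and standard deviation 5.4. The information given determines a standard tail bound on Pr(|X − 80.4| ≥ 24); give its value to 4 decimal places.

0.0506

Mean and variance are known, so Chebyshev's inequality applies.
Chebyshev: Pr(|X − μ| ≥ t) ≤ Var(X)/t².
Var(X) = σ² = 5.4² = 29.16.
Bound = 29.16 / 576 = 0.0506.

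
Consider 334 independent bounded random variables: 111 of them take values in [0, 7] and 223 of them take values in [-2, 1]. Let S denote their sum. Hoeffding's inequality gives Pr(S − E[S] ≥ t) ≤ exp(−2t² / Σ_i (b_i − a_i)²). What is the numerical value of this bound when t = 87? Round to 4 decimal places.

0.1309

Σ(b_i − a_i)² = 111·7² + 223·3² = 7446.
Exponent = 2·87² / 7446 = 2.03304.
Bound = exp(−2.03304) = 0.13094.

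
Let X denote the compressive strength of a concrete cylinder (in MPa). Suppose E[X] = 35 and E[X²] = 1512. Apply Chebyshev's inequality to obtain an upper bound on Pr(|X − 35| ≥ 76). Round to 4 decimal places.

Var(X) = E[X²] − (E[X])² = 1512 − 1225 = 287.
Chebyshev's inequality: Pr(|X − μ| ≥ t) ≤ Var(X)/t² = 287/5776 = 0.0497.

0.0497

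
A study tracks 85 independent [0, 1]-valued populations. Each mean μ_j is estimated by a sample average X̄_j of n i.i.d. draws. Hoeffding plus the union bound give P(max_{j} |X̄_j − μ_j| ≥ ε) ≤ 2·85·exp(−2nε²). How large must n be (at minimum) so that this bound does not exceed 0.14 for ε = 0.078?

Need 2·85·exp(−2nε²) ≤ 0.14, i.e. exp(−2nε²) ≤ 0.14/170.
So 2nε² ≥ ln(170/0.14) = 7.101911.
Hence n ≥ 7.101911/(2·0.078²) = 583.655.
The smallest integer n is 584.

584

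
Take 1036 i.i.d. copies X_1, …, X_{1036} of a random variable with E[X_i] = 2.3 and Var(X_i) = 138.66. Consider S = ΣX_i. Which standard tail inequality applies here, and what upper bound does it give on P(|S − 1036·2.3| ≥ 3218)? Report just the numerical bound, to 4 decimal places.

0.0139

With mean and variance of each term known, Chebyshev's inequality bounds the deviation of the sum (or sample mean).
Var(S) = n·Var(X_i) = 1036·138.66 = 143651.76.
Chebyshev: P(|S − 1036·2.3| ≥ 3218) ≤ Var(S)/3218² = 143651.76/10355524 = 0.0139.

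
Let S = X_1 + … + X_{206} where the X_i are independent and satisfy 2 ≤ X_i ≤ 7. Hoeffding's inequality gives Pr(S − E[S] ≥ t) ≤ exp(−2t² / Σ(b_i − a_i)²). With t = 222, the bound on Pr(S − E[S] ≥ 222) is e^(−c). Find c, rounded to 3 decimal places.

19.139

Σ(b_i − a_i)² = 206·(5)² = 5150.
c = 2t²/5150 = 2·222²/5150 = 19.1394.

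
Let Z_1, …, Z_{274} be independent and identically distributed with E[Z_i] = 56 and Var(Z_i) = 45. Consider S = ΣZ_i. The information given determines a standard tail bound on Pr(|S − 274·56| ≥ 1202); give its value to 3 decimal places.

0.009

With mean and variance of each term known, Chebyshev's inequality bounds the deviation of the sum (or sample mean).
Var(S) = n·Var(Z_i) = 274·45 = 12330.
Chebyshev: Pr(|S − 274·56| ≥ 1202) ≤ Var(S)/1202² = 12330/1444804 = 0.0085.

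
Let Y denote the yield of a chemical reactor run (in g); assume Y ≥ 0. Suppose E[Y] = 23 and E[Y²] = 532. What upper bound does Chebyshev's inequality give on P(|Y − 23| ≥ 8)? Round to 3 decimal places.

0.047

Var(Y) = E[Y²] − (E[Y])² = 532 − 529 = 3.
Chebyshev's inequality: P(|Y − μ| ≥ t) ≤ Var(Y)/t² = 3/64 = 0.0469.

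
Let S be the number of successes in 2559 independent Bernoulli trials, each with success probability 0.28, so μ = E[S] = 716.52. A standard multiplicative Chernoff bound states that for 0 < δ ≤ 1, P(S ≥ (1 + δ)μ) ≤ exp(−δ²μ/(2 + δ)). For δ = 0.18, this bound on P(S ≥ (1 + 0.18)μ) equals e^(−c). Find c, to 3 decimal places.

10.649

c = δ²μ/(2 + δ) = 0.18²·716.52/(2 + 0.18) = 10.6492.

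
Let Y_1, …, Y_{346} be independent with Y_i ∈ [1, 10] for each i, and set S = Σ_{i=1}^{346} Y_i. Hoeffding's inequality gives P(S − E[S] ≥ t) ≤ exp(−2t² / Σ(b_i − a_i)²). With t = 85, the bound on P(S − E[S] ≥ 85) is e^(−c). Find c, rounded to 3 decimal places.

0.516

Σ(b_i − a_i)² = 346·(9)² = 28026.
c = 2t²/28026 = 2·85²/28026 = 0.5156.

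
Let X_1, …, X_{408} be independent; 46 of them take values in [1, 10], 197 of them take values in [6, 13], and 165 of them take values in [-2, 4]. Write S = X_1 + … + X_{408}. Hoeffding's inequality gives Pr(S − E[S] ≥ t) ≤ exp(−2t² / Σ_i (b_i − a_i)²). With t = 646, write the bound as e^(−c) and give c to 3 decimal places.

Σ(b_i − a_i)² = 46·9² + 197·7² + 165·6² = 19319.
c = 2t² / 19319 = 2·646² / 19319 = 43.2027.

43.203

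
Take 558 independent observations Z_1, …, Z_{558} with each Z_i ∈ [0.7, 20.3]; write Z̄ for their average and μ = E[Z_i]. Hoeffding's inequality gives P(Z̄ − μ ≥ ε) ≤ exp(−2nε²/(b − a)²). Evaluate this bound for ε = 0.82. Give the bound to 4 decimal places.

Exponent: 2nε²/(b − a)² = 2·558·0.82² / 19.6² = 1.95335.
Bound = exp(−1.95335) = 0.14180.

0.1418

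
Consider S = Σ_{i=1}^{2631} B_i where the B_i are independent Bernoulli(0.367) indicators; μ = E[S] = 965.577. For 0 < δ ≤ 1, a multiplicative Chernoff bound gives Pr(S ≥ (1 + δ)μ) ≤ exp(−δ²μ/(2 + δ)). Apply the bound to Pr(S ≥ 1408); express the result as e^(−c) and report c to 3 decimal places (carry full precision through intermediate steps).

Write 1408 = (1 + δ)μ, so δ = 1408/965.577 − 1 = 0.4581955…
Then the exponent is δ²μ/(2 + δ) = (1408 − μ)² / (μ·(2 + δ)) = 82.465457.

82.465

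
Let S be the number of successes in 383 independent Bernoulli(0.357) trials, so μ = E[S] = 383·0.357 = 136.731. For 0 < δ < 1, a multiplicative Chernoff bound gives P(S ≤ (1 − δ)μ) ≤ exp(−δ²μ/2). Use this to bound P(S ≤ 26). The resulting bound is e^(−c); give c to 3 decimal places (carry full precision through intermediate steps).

Write 26 = (1 − δ)μ, so δ = 1 − 26/136.731 = 0.8098456…
Then the exponent is δ²μ/2 = (μ − 26)²/(2μ) = 44.837507.

44.838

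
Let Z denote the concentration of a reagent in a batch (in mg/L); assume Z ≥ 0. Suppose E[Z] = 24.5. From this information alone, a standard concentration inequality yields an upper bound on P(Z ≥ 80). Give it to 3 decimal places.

Only the mean of a non-negative variable is known, so Markov's inequality is the applicable tail bound.
Markov's inequality: for a non-negative random variable, P(Z ≥ a) ≤ E[Z]/a.
Here E[Z] = 24.5 and a = 80, so the bound is 24.5/80 = 0.3063.

0.306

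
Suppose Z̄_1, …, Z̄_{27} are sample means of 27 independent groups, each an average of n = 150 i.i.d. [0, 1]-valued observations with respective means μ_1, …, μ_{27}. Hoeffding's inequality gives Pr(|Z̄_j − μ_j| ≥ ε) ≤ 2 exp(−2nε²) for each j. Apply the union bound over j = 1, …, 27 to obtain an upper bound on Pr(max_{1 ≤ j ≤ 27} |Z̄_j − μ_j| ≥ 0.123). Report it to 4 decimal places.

Per-experiment Hoeffding bound: 2·exp(−2·150·0.123²) = 2·exp(−4.53870) = 0.021375.
Union bound over 27 events: 27·0.021375 = 0.57711.

0.5771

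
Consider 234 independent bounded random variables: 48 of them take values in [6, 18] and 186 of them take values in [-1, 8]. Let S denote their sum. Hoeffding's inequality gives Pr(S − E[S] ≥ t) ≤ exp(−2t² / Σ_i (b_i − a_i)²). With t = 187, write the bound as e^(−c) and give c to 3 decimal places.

3.182

Σ(b_i − a_i)² = 48·12² + 186·9² = 21978.
c = 2t² / 21978 = 2·187² / 21978 = 3.1822.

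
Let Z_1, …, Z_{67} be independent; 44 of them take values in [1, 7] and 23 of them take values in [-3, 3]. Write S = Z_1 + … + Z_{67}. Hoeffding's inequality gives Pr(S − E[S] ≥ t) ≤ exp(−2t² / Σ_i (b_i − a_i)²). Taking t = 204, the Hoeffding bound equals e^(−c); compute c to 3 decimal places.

34.507

Σ(b_i − a_i)² = 44·6² + 23·6² = 2412.
c = 2t² / 2412 = 2·204² / 2412 = 34.5075.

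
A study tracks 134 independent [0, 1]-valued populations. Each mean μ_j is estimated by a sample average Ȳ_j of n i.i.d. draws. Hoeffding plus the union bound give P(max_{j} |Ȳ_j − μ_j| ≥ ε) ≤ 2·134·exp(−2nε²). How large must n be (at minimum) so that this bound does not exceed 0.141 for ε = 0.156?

156

Need 2·134·exp(−2nε²) ≤ 0.141, i.e. exp(−2nε²) ≤ 0.141/268.
So 2nε² ≥ ln(268/0.141) = 7.549982.
Hence n ≥ 7.549982/(2·0.156²) = 155.120.
The smallest integer n is 156.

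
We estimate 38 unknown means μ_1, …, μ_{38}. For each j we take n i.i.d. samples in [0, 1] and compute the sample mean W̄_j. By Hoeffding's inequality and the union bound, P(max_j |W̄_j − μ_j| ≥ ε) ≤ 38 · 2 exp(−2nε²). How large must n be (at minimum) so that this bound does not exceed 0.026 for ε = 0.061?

Need 2·38·exp(−2nε²) ≤ 0.026, i.e. exp(−2nε²) ≤ 0.026/76.
So 2nε² ≥ ln(76/0.026) = 7.980392.
Hence n ≥ 7.980392/(2·0.061²) = 1072.345.
The smallest integer n is 1073.

1073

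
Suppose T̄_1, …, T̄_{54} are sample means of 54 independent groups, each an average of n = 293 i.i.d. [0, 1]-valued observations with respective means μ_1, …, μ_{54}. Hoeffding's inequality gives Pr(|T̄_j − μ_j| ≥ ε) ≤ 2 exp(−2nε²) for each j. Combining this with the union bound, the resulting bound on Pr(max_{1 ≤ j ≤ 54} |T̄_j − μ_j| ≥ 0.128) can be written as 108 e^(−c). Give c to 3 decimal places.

9.601

Union bound over the 54 events: Pr(max_{1 ≤ j ≤ 54} |T̄_j − μ_j| ≥ 0.128) ≤ 54·2·exp(−2nε²) = 108 exp(−2·293·0.128²).
So c = 2·293·0.128² = 9.6010.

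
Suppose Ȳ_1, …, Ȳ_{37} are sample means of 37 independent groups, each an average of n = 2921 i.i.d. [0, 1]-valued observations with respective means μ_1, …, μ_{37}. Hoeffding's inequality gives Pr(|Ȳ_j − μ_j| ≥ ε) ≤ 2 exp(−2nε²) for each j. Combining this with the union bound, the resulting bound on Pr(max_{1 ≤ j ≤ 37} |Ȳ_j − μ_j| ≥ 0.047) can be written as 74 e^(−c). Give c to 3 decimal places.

Union bound over the 37 events: Pr(max_{1 ≤ j ≤ 37} |Ȳ_j − μ_j| ≥ 0.047) ≤ 37·2·exp(−2nε²) = 74 exp(−2·2921·0.047²).
So c = 2·2921·0.047² = 12.9050.

12.905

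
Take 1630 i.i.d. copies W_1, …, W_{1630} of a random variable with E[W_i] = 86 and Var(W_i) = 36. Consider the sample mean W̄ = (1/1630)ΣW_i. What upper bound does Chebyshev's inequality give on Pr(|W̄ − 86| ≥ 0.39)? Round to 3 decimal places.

0.145

Var(W̄) = Var(W_i)/n = 36/1630 = 0.022086.
Chebyshev: Pr(|W̄ − 86| ≥ 0.39) ≤ Var(W̄)/(0.39)² = 36/(1630·0.39²) = 0.1452.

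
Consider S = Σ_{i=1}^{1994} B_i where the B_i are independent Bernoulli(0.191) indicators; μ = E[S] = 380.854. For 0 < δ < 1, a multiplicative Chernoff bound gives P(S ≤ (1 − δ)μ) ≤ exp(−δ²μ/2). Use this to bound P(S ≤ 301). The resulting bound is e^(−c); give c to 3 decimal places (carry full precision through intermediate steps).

8.372

Write 301 = (1 − δ)μ, so δ = 1 − 301/380.854 = 0.2096709…
Then the exponent is δ²μ/2 = (μ − 301)²/(2μ) = 8.371530.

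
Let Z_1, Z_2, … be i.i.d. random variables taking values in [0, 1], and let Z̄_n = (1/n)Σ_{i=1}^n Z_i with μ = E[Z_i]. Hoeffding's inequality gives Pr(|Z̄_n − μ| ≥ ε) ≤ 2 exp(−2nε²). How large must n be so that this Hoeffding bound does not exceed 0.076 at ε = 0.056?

Require 2·exp(−2nε²) ≤ 0.076, i.e. 2nε² ≥ ln(2/0.076) = 3.270169.
So n ≥ 3.270169 / (2·0.056²) = 521.392.
The smallest integer n is 522.

522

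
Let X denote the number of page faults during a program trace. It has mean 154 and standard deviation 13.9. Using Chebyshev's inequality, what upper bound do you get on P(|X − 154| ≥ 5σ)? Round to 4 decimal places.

0.0400

Chebyshev: P(|X − μ| ≥ t) ≤ Var(X)/t².
Var(X) = σ² = 13.9² = 193.21.
t = 5·13.9 = 69.5.
Bound = 193.21 / 4830.25 = 0.0400.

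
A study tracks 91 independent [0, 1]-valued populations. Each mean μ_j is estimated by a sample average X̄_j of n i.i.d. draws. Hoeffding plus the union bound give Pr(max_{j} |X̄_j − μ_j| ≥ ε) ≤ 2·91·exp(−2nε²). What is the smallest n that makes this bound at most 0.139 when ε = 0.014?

Need 2·91·exp(−2nε²) ≤ 0.139, i.e. exp(−2nε²) ≤ 0.139/182.
So 2nε² ≥ ln(182/0.139) = 7.177288.
Hence n ≥ 7.177288/(2·0.014²) = 18309.408.
The smallest integer n is 18310.

18310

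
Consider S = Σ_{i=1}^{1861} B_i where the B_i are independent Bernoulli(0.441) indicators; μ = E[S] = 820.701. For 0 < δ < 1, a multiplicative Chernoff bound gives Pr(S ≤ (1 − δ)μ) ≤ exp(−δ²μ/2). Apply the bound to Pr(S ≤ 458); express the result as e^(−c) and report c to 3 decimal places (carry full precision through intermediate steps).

80.146

Write 458 = (1 − δ)μ, so δ = 1 − 458/820.701 = 0.4419405…
Then the exponent is δ²μ/2 = (μ − 458)²/(2μ) = 80.146128.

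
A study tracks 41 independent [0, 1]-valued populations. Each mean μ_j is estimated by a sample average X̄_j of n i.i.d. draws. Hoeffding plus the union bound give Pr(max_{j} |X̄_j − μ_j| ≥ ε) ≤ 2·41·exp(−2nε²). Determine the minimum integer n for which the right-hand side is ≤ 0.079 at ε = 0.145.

166

Need 2·41·exp(−2nε²) ≤ 0.079, i.e. exp(−2nε²) ≤ 0.079/82.
So 2nε² ≥ ln(82/0.079) = 6.945027.
Hence n ≥ 6.945027/(2·0.145²) = 165.161.
The smallest integer n is 166.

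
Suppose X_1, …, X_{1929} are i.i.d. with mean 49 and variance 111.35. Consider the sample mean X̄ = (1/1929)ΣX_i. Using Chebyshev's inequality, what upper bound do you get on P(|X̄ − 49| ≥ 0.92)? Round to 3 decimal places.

0.068

Var(X̄) = Var(X_i)/n = 111.35/1929 = 0.057724.
Chebyshev: P(|X̄ − 49| ≥ 0.92) ≤ Var(X̄)/(0.92)² = 111.35/(1929·0.92²) = 0.0682.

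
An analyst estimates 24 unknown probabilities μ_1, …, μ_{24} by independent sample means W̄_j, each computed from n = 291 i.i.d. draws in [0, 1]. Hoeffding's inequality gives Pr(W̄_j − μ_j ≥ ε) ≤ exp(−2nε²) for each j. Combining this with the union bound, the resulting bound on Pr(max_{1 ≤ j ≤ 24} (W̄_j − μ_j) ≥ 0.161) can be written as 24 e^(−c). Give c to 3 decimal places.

Union bound over the 24 events: Pr(max_{1 ≤ j ≤ 24} (W̄_j − μ_j) ≥ 0.161) ≤ 24·exp(−2nε²) = 24 exp(−2·291·0.161²).
So c = 2·291·0.161² = 15.0860.

15.086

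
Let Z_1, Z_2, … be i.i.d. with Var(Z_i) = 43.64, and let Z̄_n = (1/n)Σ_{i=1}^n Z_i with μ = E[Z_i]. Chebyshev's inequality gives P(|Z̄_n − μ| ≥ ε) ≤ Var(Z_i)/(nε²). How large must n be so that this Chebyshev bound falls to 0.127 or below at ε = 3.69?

Require 43.64/(n·3.69²) ≤ 0.127, i.e. n ≥ 43.64/(0.127·3.69²) = 25.236.
The smallest integer n is 26.

26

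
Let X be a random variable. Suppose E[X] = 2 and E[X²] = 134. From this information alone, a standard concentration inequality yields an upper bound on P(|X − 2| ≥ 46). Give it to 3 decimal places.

0.061

The first two moments determine the variance, so Chebyshev's inequality is the sharpest standard bound available.
Var(X) = E[X²] − (E[X])² = 134 − 4 = 130.
Chebyshev's inequality: P(|X − μ| ≥ t) ≤ Var(X)/t² = 130/2116 = 0.0614.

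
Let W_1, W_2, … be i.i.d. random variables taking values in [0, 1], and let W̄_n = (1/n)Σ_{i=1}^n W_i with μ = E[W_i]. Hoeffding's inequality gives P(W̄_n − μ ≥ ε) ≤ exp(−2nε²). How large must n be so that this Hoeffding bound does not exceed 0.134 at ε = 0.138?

Require exp(−2nε²) ≤ 0.134, i.e. 2nε² ≥ ln(1/0.134) = 2.009915.
So n ≥ 2.009915 / (2·0.138²) = 52.770.
The smallest integer n is 53.

53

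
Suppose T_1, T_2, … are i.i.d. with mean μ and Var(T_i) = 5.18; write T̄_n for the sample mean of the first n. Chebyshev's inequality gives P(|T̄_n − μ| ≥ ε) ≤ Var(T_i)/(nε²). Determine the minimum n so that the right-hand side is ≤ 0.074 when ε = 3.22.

Require 5.18/(n·3.22²) ≤ 0.074, i.e. n ≥ 5.18/(0.074·3.22²) = 6.751.
The smallest integer n is 7.

7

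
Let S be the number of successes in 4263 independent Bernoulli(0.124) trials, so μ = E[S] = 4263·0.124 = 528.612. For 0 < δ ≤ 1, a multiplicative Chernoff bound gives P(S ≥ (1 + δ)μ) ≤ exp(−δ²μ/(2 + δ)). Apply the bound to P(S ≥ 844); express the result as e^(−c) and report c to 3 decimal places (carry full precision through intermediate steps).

Write 844 = (1 + δ)μ, so δ = 844/528.612 − 1 = 0.5966342…
Then the exponent is δ²μ/(2 + δ) = (844 − μ)² / (μ·(2 + δ)) = 72.467376.

72.467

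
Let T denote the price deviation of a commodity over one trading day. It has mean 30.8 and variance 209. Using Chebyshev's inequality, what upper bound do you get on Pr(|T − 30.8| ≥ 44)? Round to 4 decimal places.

Chebyshev: Pr(|T − μ| ≥ t) ≤ Var(T)/t².
Bound = 209 / 1936 = 0.1080.

0.1080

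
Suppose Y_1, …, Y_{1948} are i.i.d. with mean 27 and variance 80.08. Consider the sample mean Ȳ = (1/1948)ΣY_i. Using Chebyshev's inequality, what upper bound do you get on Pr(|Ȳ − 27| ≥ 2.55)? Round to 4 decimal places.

0.0063

Var(Ȳ) = Var(Y_i)/n = 80.08/1948 = 0.041109.
Chebyshev: Pr(|Ȳ − 27| ≥ 2.55) ≤ Var(Ȳ)/(2.55)² = 80.08/(1948·2.55²) = 0.0063.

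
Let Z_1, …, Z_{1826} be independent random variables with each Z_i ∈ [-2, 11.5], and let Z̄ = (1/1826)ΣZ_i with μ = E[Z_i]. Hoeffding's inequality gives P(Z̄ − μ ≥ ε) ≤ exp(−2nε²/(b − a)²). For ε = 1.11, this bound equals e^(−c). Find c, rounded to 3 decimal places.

24.689

c = 2nε²/(b − a)² = 2·1826·1.11² / 13.5² = 24.6893.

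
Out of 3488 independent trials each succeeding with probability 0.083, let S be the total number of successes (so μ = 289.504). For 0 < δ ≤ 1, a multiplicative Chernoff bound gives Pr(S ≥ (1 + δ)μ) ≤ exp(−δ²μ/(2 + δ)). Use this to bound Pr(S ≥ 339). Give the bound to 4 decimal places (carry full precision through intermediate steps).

0.0203

Write 339 = (1 + δ)μ, so δ = 339/289.504 − 1 = 0.1709683…
Then the exponent is δ²μ/(2 + δ) = (339 − μ)² / (μ·(2 + δ)) = 3.897913.
Bound = exp(−3.897913) = 0.02028.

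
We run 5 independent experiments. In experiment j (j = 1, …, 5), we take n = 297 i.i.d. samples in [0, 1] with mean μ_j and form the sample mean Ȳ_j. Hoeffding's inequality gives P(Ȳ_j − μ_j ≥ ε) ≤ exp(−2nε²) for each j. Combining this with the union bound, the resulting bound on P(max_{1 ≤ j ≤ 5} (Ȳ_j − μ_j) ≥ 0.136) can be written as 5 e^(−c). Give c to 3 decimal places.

10.987

Union bound over the 5 events: P(max_{1 ≤ j ≤ 5} (Ȳ_j − μ_j) ≥ 0.136) ≤ 5·exp(−2nε²) = 5 exp(−2·297·0.136²).
So c = 2·297·0.136² = 10.9866.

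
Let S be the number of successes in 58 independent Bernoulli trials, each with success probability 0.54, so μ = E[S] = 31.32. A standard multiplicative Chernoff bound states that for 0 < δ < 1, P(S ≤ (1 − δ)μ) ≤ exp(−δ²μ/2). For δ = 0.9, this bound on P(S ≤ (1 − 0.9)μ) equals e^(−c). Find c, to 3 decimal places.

c = δ²μ/2 = 0.9²·31.32/2 = 12.6846.

12.685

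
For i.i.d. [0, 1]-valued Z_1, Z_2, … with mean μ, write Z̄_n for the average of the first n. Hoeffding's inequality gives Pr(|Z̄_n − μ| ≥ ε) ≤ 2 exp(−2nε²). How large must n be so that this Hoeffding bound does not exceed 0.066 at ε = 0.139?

89

Require 2·exp(−2nε²) ≤ 0.066, i.e. 2nε² ≥ ln(2/0.066) = 3.411248.
So n ≥ 3.411248 / (2·0.139²) = 88.278.
The smallest integer n is 89.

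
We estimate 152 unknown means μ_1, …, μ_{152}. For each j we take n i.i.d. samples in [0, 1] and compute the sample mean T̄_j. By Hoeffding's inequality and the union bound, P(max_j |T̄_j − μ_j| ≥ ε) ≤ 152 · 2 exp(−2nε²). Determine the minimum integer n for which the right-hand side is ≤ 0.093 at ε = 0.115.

306

Need 2·152·exp(−2nε²) ≤ 0.093, i.e. exp(−2nε²) ≤ 0.093/304.
So 2nε² ≥ ln(304/0.093) = 8.092183.
Hence n ≥ 8.092183/(2·0.115²) = 305.943.
The smallest integer n is 306.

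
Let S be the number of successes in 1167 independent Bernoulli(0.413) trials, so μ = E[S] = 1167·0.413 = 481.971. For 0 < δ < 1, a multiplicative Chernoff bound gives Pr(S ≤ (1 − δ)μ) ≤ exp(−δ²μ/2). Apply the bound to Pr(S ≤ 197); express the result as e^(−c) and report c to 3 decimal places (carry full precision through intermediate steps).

84.246

Write 197 = (1 − δ)μ, so δ = 1 − 197/481.971 = 0.5912617…
Then the exponent is δ²μ/2 = (μ − 197)²/(2μ) = 84.246221.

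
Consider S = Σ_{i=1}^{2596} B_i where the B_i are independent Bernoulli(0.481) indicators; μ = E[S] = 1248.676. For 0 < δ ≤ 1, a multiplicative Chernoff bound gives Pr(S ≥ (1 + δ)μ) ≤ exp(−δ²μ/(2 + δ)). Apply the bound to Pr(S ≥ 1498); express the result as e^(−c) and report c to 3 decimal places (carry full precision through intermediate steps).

Write 1498 = (1 + δ)μ, so δ = 1498/1248.676 − 1 = 0.1996707…
Then the exponent is δ²μ/(2 + δ) = (1498 − μ)² / (μ·(2 + δ)) = 22.631886.

22.632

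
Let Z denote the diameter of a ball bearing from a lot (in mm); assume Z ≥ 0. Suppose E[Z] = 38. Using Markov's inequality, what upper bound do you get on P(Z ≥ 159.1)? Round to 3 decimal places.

0.239

Markov's inequality: for a non-negative random variable, P(Z ≥ a) ≤ E[Z]/a.
Here E[Z] = 38 and a = 159.1, so the bound is 38/159.1 = 0.2388.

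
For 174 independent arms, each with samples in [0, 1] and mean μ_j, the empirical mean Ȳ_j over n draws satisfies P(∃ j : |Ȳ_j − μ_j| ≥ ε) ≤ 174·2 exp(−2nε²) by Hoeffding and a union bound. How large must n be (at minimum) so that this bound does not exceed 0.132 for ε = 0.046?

Need 2·174·exp(−2nε²) ≤ 0.132, i.e. exp(−2nε²) ≤ 0.132/348.
So 2nε² ≥ ln(348/0.132) = 7.877156.
Hence n ≥ 7.877156/(2·0.046²) = 1861.332.
The smallest integer n is 1862.

1862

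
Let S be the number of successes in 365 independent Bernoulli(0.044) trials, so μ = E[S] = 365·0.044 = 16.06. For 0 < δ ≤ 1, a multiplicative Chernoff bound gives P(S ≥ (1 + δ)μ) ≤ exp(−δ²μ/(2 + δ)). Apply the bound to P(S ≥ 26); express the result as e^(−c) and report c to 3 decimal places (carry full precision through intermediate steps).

Write 26 = (1 + δ)μ, so δ = 26/16.06 − 1 = 0.618929…
Then the exponent is δ²μ/(2 + δ) = (26 − μ)² / (μ·(2 + δ)) = 2.349111.

2.349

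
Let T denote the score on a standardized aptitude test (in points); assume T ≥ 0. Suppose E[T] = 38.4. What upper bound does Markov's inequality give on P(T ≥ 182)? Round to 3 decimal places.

Markov's inequality: for a non-negative random variable, P(T ≥ a) ≤ E[T]/a.
Here E[T] = 38.4 and a = 182, so the bound is 38.4/182 = 0.2110.

0.211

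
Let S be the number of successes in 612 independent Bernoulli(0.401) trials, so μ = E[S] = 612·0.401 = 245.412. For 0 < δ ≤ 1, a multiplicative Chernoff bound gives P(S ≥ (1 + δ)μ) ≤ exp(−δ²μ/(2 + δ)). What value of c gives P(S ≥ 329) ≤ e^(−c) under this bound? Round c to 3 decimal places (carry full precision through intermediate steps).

12.164

Write 329 = (1 + δ)μ, so δ = 329/245.412 − 1 = 0.3406027…
Then the exponent is δ²μ/(2 + δ) = (329 − μ)² / (μ·(2 + δ)) = 12.163663.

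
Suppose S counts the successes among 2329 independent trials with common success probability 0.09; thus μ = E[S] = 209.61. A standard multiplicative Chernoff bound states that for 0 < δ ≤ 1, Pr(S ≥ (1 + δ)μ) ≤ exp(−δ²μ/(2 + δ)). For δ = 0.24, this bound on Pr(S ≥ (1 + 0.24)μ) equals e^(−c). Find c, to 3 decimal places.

5.390

c = δ²μ/(2 + δ) = 0.24²·209.61/(2 + 0.24) = 5.3900.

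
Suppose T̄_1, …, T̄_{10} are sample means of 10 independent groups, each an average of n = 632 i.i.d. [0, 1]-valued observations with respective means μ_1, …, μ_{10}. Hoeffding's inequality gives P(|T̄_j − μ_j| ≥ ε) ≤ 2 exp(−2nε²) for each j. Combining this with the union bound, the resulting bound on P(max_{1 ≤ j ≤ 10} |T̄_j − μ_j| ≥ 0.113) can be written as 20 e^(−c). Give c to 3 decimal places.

16.140

Union bound over the 10 events: P(max_{1 ≤ j ≤ 10} |T̄_j − μ_j| ≥ 0.113) ≤ 10·2·exp(−2nε²) = 20 exp(−2·632·0.113²).
So c = 2·632·0.113² = 16.1400.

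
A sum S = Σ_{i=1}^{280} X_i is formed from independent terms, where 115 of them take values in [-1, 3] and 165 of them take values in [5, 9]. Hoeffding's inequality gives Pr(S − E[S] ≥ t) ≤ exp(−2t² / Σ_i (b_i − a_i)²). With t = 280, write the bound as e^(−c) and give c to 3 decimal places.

Σ(b_i − a_i)² = 115·4² + 165·4² = 4480.
c = 2t² / 4480 = 2·280² / 4480 = 35.0000.

35.000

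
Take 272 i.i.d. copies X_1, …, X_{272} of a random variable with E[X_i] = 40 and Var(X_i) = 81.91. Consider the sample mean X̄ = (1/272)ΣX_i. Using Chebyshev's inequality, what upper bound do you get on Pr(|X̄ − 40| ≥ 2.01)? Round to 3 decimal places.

Var(X̄) = Var(X_i)/n = 81.91/272 = 0.30114.
Chebyshev: Pr(|X̄ − 40| ≥ 2.01) ≤ Var(X̄)/(2.01)² = 81.91/(272·2.01²) = 0.0745.

0.075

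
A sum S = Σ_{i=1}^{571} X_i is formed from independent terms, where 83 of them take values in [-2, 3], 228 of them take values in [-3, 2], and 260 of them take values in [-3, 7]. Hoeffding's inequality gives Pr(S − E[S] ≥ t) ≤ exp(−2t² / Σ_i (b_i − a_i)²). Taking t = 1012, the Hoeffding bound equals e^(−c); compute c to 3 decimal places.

60.645

Σ(b_i − a_i)² = 83·5² + 228·5² + 260·10² = 33775.
c = 2t² / 33775 = 2·1012² / 33775 = 60.6451.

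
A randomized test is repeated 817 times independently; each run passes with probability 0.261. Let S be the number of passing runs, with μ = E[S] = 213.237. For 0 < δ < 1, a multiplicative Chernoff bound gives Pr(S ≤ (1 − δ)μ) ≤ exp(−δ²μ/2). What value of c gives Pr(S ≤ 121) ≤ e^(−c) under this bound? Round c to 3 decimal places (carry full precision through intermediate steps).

Write 121 = (1 − δ)μ, so δ = 1 − 121/213.237 = 0.4325563…
Then the exponent is δ²μ/2 = (μ − 121)²/(2μ) = 19.948846.

19.949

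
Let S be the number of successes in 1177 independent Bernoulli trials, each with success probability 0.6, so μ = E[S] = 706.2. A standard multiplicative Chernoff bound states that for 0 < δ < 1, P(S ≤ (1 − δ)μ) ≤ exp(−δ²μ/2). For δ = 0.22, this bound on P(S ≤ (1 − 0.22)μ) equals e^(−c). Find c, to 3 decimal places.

c = δ²μ/2 = 0.22²·706.2/2 = 17.0900.

17.090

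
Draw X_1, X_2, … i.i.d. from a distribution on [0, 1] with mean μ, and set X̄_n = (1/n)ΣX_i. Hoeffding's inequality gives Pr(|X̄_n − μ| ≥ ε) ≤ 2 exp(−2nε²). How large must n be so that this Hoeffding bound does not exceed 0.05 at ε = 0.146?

87

Require 2·exp(−2nε²) ≤ 0.05, i.e. 2nε² ≥ ln(2/0.05) = 3.688879.
So n ≥ 3.688879 / (2·0.146²) = 86.528.
The smallest integer n is 87.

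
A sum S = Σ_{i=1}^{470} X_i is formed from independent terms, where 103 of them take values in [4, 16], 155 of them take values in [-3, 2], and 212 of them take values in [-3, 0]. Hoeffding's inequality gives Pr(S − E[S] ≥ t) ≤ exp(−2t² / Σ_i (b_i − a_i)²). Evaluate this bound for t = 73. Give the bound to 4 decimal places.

0.5963

Σ(b_i − a_i)² = 103·12² + 155·5² + 212·3² = 20615.
Exponent = 2·73² / 20615 = 0.51700.
Bound = exp(−0.51700) = 0.59631.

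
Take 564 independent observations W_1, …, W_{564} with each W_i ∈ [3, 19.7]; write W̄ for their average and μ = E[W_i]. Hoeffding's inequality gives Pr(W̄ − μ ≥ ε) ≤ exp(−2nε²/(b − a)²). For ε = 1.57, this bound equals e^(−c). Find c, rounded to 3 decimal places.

9.970

c = 2nε²/(b − a)² = 2·564·1.57² / 16.7² = 9.9695.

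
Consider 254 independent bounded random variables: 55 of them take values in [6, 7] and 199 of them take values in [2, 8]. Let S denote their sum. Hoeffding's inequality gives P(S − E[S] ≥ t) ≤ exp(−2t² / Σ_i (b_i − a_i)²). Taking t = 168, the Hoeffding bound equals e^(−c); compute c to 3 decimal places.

Σ(b_i − a_i)² = 55·1² + 199·6² = 7219.
c = 2t² / 7219 = 2·168² / 7219 = 7.8194.

7.819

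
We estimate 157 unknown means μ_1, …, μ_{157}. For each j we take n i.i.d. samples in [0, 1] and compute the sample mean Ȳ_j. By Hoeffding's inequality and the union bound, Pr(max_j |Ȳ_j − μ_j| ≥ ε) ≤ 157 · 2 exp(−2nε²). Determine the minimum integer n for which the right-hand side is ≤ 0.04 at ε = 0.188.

Need 2·157·exp(−2nε²) ≤ 0.04, i.e. exp(−2nε²) ≤ 0.04/314.
So 2nε² ≥ ln(314/0.04) = 8.968269.
Hence n ≥ 8.968269/(2·0.188²) = 126.871.
The smallest integer n is 127.

127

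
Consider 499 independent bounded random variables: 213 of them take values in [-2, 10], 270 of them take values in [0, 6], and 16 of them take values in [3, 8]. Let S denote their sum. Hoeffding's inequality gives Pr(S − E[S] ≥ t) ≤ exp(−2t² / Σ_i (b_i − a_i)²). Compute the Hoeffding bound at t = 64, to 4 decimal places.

0.8181

Σ(b_i − a_i)² = 213·12² + 270·6² + 16·5² = 40792.
Exponent = 2·64² / 40792 = 0.20082.
Bound = exp(−0.20082) = 0.81806.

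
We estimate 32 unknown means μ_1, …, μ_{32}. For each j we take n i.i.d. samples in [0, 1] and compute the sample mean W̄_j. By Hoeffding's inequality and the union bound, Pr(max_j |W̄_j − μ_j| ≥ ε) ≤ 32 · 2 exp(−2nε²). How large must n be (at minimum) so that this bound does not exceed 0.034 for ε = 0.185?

Need 2·32·exp(−2nε²) ≤ 0.034, i.e. exp(−2nε²) ≤ 0.034/64.
So 2nε² ≥ ln(64/0.034) = 7.540278.
Hence n ≥ 7.540278/(2·0.185²) = 110.157.
The smallest integer n is 111.

111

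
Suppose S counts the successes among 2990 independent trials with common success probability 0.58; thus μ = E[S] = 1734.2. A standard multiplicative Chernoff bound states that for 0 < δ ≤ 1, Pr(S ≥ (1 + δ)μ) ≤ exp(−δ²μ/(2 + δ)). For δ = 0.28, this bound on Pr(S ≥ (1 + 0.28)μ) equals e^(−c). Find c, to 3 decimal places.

59.632

c = δ²μ/(2 + δ) = 0.28²·1734.2/(2 + 0.28) = 59.6321.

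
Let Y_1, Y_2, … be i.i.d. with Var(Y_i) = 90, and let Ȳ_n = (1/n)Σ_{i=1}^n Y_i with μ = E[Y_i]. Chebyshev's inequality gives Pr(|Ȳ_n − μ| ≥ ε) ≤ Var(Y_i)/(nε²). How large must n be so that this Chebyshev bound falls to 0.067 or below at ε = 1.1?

1111

Require 90/(n·1.1²) ≤ 0.067, i.e. n ≥ 90/(0.067·1.1²) = 1110.152.
The smallest integer n is 1111.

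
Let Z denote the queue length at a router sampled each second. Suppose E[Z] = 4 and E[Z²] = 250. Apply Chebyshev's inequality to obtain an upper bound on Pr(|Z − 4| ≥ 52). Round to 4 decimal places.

Var(Z) = E[Z²] − (E[Z])² = 250 − 16 = 234.
Chebyshev's inequality: Pr(|Z − μ| ≥ t) ≤ Var(Z)/t² = 234/2704 = 0.0865.

0.0865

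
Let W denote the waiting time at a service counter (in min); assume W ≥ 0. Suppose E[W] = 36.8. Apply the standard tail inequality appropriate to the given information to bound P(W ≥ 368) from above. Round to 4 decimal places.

Only the mean of a non-negative variable is known, so Markov's inequality is the applicable tail bound.
Markov's inequality: for a non-negative random variable, P(W ≥ a) ≤ E[W]/a.
Here E[W] = 36.8 and a = 368, so the bound is 36.8/368 = 0.1000.

0.1000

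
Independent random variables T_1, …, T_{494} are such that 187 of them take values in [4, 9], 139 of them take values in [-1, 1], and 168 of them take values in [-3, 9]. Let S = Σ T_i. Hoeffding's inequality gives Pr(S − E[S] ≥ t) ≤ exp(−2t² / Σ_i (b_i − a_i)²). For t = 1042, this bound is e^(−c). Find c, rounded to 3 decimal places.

Σ(b_i − a_i)² = 187·5² + 139·2² + 168·12² = 29423.
c = 2t² / 29423 = 2·1042² / 29423 = 73.8038.

73.804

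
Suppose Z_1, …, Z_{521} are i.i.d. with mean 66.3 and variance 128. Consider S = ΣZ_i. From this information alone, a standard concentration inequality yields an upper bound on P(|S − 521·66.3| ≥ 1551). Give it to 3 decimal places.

With mean and variance of each term known, Chebyshev's inequality bounds the deviation of the sum (or sample mean).
Var(S) = n·Var(Z_i) = 521·128 = 66688.
Chebyshev: P(|S − 521·66.3| ≥ 1551) ≤ Var(S)/1551² = 66688/2405601 = 0.0277.

0.028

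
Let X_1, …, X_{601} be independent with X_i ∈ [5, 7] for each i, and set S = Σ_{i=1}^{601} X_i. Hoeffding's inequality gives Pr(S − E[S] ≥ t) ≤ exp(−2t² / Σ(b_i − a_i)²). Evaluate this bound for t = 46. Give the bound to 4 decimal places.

0.1720

Σ(b_i − a_i)² = 601·(2)² = 2404.
Exponent = 2·46²/2404 = 1.7604.
Bound = exp(−1.7604) = 0.17198.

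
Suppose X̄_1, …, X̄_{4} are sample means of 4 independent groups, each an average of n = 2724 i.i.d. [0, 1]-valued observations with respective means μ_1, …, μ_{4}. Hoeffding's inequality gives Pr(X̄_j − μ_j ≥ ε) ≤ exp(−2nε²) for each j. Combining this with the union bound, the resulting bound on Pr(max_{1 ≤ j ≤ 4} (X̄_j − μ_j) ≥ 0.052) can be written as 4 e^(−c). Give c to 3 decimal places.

Union bound over the 4 events: Pr(max_{1 ≤ j ≤ 4} (X̄_j − μ_j) ≥ 0.052) ≤ 4·exp(−2nε²) = 4 exp(−2·2724·0.052²).
So c = 2·2724·0.052² = 14.7314.

14.731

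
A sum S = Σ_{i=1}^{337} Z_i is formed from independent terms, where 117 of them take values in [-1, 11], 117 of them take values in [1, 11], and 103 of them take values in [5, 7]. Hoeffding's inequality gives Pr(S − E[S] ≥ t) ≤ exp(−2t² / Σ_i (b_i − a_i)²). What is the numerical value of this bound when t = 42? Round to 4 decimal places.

Σ(b_i − a_i)² = 117·12² + 117·10² + 103·2² = 28960.
Exponent = 2·42² / 28960 = 0.12182.
Bound = exp(−0.12182) = 0.88530.

0.8853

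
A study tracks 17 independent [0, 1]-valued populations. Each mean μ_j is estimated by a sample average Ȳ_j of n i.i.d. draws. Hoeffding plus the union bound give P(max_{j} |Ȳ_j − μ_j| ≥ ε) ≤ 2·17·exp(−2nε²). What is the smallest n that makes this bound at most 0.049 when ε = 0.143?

Need 2·17·exp(−2nε²) ≤ 0.049, i.e. exp(−2nε²) ≤ 0.049/34.
So 2nε² ≥ ln(34/0.049) = 6.542296.
Hence n ≥ 6.542296/(2·0.143²) = 159.966.
The smallest integer n is 160.

160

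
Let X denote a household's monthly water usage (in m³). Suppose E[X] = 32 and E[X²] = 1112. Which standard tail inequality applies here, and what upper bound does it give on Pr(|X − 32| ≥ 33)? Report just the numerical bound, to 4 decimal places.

The first two moments determine the variance, so Chebyshev's inequality is the sharpest standard bound available.
Var(X) = E[X²] − (E[X])² = 1112 − 1024 = 88.
Chebyshev's inequality: Pr(|X − μ| ≥ t) ≤ Var(X)/t² = 88/1089 = 0.0808.

0.0808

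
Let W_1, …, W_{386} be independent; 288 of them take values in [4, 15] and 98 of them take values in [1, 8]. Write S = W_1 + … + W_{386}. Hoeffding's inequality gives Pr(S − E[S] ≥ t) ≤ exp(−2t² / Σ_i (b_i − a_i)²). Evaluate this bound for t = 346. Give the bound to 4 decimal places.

0.0024

Σ(b_i − a_i)² = 288·11² + 98·7² = 39650.
Exponent = 2·346² / 39650 = 6.03864.
Bound = exp(−6.03864) = 0.00238.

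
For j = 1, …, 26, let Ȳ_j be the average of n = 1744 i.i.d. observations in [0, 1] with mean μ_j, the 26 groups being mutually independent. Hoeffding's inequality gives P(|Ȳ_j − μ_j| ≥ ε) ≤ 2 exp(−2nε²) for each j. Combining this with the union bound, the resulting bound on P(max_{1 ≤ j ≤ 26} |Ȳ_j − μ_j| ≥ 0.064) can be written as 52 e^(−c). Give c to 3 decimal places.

14.287

Union bound over the 26 events: P(max_{1 ≤ j ≤ 26} |Ȳ_j − μ_j| ≥ 0.064) ≤ 26·2·exp(−2nε²) = 52 exp(−2·1744·0.064²).
So c = 2·1744·0.064² = 14.2868.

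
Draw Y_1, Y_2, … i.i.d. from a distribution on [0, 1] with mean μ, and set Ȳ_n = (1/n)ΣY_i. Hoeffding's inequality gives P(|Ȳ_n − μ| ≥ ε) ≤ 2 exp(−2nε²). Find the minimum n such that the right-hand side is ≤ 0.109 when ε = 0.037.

1063

Require 2·exp(−2nε²) ≤ 0.109, i.e. 2nε² ≥ ln(2/0.109) = 2.909555.
So n ≥ 2.909555 / (2·0.037²) = 1062.657.
The smallest integer n is 1063.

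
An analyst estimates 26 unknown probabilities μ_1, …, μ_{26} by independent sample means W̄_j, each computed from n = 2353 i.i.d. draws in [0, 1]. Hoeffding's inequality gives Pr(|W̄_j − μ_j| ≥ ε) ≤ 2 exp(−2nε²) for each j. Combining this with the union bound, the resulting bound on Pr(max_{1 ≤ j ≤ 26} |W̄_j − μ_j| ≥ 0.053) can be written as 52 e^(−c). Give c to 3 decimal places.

13.219

Union bound over the 26 events: Pr(max_{1 ≤ j ≤ 26} |W̄_j − μ_j| ≥ 0.053) ≤ 26·2·exp(−2nε²) = 52 exp(−2·2353·0.053²).
So c = 2·2353·0.053² = 13.2192.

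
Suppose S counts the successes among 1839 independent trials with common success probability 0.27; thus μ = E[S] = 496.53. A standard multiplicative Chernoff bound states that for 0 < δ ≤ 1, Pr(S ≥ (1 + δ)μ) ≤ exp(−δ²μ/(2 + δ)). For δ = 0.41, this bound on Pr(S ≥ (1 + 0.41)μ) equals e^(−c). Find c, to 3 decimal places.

34.633

c = δ²μ/(2 + δ) = 0.41²·496.53/(2 + 0.41) = 34.6335.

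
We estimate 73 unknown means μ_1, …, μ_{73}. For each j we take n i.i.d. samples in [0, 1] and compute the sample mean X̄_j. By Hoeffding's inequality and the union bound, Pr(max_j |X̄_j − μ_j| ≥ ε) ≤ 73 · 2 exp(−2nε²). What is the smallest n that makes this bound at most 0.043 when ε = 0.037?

Need 2·73·exp(−2nε²) ≤ 0.043, i.e. exp(−2nε²) ≤ 0.043/146.
So 2nε² ≥ ln(146/0.043) = 8.130162.
Hence n ≥ 8.130162/(2·0.037²) = 2969.380.
The smallest integer n is 2970.

2970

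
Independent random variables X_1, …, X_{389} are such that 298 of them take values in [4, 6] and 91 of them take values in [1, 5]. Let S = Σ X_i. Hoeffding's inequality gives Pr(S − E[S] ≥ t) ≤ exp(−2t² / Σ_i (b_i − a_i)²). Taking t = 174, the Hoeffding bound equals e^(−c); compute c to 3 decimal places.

22.867

Σ(b_i − a_i)² = 298·2² + 91·4² = 2648.
c = 2t² / 2648 = 2·174² / 2648 = 22.8671.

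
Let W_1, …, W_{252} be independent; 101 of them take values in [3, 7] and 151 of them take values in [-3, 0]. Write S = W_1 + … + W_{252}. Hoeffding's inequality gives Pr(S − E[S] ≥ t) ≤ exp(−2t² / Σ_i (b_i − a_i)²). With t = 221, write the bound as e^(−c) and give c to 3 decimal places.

Σ(b_i − a_i)² = 101·4² + 151·3² = 2975.
c = 2t² / 2975 = 2·221² / 2975 = 32.8343.

32.834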